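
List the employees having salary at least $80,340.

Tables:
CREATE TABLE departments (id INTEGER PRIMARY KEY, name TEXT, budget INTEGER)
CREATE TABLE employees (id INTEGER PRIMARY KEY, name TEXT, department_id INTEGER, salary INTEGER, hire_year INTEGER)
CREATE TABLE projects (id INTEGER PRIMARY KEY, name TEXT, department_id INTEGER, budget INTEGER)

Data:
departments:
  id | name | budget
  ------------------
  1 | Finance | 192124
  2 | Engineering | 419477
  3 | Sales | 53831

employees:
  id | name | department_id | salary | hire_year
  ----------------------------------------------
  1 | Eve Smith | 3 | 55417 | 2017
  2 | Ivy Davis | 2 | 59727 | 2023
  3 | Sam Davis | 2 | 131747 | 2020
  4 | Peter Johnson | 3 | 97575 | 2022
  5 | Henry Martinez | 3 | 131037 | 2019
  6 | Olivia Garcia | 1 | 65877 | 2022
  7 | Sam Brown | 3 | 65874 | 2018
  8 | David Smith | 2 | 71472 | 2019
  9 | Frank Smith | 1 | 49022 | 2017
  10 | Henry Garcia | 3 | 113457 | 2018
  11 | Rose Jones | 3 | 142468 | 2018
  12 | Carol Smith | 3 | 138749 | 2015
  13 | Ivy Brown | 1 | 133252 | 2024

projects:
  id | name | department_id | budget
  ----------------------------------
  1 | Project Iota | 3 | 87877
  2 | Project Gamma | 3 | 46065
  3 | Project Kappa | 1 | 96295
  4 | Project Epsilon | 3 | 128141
SELECT name, salary FROM employees WHERE salary >= 80340

Execution result:
name | salary
Sam Davis | 131747
Peter Johnson | 97575
Henry Martinez | 131037
Henry Garcia | 113457
Rose Jones | 142468
Carol Smith | 138749
Ivy Brown | 133252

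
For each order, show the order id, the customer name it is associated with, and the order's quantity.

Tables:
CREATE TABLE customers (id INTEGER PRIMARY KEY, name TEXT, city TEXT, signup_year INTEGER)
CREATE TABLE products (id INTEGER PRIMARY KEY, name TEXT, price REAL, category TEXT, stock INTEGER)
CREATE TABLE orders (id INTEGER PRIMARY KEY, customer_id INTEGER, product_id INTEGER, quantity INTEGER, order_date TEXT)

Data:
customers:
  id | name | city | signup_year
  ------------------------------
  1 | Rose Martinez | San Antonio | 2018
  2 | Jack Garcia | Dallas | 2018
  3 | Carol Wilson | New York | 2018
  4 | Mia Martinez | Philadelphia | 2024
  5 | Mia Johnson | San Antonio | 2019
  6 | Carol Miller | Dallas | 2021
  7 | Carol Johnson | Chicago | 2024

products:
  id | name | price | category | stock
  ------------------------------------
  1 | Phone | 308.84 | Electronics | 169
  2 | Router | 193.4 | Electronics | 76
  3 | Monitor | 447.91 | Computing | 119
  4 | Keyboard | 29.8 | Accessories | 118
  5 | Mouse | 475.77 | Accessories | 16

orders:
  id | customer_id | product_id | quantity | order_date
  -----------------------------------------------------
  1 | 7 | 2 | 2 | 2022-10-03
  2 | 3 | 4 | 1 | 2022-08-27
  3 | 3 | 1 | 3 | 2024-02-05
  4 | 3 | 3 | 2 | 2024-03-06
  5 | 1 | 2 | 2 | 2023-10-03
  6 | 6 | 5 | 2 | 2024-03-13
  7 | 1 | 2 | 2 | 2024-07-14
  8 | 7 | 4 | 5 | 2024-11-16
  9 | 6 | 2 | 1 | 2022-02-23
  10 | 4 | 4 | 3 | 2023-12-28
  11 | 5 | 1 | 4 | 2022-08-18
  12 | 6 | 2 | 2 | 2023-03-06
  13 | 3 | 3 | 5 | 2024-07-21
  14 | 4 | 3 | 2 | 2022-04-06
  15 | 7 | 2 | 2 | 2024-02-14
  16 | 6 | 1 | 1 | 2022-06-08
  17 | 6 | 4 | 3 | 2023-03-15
SELECT c.id, p.name AS customer, c.quantity FROM orders c JOIN customers p ON c.customer_id = p.id

Execution result:
id | customer | quantity
1 | Carol Johnson | 2
2 | Carol Wilson | 1
3 | Carol Wilson | 3
4 | Carol Wilson | 2
5 | Rose Martinez | 2
6 | Carol Miller | 2
7 | Rose Martinez | 2
8 | Carol Johnson | 5
9 | Carol Miller | 1
10 | Mia Martinez | 3
11 | Mia Johnson | 4
12 | Carol Miller | 2
13 | Carol Wilson | 5
14 | Mia Martinez | 2
15 | Carol Johnson | 2
16 | Carol Miller | 1
17 | Carol Miller | 3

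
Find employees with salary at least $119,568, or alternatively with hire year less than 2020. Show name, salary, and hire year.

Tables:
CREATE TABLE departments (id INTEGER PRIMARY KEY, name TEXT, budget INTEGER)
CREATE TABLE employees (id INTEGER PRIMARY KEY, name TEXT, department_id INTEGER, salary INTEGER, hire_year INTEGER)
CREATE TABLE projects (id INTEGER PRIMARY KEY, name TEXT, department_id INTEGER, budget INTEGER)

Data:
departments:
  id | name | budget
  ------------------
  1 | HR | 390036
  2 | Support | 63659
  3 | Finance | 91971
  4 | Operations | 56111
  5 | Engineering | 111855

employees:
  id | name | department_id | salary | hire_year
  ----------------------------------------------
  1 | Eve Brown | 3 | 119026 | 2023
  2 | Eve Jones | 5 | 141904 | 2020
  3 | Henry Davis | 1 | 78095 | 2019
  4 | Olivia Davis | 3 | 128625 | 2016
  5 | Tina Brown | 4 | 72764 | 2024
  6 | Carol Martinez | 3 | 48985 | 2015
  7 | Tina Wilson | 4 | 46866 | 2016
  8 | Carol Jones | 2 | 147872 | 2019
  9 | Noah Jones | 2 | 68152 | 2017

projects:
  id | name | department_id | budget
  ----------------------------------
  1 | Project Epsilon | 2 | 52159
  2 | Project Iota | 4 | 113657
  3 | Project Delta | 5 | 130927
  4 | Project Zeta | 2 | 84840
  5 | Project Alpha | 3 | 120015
SELECT name, salary, hire_year FROM employees WHERE salary >= 119568 OR hire_year < 2020

Execution result:
name | salary | hire_year
Eve Jones | 141904 | 2020
Henry Davis | 78095 | 2019
Olivia Davis | 128625 | 2016
Carol Martinez | 48985 | 2015
Tina Wilson | 46866 | 2016
Carol Jones | 147872 | 2019
Noah Jones | 68152 | 2017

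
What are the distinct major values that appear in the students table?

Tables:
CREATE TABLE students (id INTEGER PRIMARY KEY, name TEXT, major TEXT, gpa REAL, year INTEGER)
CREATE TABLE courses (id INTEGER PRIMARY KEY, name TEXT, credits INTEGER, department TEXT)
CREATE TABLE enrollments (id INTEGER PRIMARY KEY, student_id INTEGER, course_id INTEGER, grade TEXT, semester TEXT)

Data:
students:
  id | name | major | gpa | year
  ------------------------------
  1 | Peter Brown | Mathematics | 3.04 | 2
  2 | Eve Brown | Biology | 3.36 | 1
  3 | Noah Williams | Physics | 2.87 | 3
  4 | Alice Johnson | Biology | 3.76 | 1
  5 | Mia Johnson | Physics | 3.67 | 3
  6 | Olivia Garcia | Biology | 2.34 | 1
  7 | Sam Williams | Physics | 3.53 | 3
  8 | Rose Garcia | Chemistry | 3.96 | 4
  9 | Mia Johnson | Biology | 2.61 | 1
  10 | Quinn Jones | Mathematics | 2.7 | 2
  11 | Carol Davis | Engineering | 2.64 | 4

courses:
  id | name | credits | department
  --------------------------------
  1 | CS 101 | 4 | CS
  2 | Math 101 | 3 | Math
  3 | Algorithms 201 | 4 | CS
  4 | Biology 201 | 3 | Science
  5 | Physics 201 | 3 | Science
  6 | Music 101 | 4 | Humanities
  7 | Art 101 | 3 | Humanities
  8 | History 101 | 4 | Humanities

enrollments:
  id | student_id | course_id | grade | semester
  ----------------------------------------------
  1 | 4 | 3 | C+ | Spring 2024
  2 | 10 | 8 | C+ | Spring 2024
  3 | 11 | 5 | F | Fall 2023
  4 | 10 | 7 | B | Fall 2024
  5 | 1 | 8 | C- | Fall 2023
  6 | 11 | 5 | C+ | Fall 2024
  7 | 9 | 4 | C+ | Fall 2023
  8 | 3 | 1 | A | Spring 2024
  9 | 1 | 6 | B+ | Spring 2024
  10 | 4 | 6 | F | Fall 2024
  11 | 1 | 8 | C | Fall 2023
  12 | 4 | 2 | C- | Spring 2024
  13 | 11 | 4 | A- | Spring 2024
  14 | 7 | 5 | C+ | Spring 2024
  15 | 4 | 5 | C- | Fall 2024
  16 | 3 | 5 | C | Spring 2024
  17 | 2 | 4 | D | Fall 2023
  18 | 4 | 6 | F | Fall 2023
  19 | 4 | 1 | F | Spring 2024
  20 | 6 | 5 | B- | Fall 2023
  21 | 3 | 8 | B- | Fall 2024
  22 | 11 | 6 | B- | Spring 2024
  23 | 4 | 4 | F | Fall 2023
SELECT DISTINCT major FROM students

Execution result:
major
Mathematics
Biology
Physics
Chemistry
Engineering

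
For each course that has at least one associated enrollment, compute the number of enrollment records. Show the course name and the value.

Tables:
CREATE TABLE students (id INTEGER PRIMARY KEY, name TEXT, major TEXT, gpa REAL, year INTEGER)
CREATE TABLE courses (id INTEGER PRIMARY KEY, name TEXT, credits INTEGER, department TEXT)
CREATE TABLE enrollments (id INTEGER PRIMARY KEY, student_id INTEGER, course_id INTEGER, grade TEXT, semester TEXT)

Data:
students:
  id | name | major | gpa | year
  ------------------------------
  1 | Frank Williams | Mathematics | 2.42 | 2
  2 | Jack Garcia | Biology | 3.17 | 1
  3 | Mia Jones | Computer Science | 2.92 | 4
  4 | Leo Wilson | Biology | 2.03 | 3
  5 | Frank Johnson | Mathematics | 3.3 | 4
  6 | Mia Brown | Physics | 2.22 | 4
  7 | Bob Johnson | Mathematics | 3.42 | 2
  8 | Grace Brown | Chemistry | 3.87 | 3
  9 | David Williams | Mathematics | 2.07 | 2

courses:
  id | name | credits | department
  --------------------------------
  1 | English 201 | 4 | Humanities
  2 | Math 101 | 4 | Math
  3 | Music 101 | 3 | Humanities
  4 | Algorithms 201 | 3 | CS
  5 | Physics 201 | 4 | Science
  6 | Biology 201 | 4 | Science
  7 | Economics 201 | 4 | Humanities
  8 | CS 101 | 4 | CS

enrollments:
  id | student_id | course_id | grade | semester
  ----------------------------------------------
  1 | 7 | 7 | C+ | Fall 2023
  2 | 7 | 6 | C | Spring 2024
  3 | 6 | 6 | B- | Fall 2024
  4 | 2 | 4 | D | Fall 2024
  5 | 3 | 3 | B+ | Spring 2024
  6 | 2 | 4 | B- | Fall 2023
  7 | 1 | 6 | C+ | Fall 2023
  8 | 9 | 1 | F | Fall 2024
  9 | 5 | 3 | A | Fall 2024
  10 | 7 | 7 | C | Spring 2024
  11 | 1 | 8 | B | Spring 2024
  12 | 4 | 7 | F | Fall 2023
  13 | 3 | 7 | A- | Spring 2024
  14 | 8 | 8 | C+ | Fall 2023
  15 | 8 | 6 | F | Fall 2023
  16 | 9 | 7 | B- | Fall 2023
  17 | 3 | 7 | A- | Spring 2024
SELECT p.name, COUNT(*) AS n FROM enrollments c JOIN courses p ON c.course_id = p.id GROUP BY p.id, p.name

Execution result:
name | n
English 201 | 1
Music 101 | 2
Algorithms 201 | 2
Biology 201 | 4
Economics 201 | 6
CS 101 | 2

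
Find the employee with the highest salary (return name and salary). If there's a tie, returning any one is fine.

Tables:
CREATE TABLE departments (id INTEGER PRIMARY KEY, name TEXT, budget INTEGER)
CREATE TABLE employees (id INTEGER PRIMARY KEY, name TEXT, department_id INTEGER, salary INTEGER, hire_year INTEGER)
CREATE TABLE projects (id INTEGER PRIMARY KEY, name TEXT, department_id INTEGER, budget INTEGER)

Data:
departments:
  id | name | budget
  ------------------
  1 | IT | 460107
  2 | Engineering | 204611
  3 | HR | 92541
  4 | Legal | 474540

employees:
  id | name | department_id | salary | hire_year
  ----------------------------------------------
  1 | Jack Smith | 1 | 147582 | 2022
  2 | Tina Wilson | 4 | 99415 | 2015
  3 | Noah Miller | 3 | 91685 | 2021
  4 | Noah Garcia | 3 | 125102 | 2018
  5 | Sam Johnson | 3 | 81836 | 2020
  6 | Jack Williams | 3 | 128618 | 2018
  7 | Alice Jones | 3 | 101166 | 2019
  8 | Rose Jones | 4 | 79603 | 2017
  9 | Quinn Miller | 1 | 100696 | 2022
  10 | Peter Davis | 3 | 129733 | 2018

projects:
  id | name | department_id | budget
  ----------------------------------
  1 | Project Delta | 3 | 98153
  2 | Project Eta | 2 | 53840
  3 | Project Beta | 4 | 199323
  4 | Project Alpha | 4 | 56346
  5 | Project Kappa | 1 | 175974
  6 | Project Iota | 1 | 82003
SELECT name, salary FROM employees ORDER BY salary DESC LIMIT 1

Execution result:
name | salary
Jack Smith | 147582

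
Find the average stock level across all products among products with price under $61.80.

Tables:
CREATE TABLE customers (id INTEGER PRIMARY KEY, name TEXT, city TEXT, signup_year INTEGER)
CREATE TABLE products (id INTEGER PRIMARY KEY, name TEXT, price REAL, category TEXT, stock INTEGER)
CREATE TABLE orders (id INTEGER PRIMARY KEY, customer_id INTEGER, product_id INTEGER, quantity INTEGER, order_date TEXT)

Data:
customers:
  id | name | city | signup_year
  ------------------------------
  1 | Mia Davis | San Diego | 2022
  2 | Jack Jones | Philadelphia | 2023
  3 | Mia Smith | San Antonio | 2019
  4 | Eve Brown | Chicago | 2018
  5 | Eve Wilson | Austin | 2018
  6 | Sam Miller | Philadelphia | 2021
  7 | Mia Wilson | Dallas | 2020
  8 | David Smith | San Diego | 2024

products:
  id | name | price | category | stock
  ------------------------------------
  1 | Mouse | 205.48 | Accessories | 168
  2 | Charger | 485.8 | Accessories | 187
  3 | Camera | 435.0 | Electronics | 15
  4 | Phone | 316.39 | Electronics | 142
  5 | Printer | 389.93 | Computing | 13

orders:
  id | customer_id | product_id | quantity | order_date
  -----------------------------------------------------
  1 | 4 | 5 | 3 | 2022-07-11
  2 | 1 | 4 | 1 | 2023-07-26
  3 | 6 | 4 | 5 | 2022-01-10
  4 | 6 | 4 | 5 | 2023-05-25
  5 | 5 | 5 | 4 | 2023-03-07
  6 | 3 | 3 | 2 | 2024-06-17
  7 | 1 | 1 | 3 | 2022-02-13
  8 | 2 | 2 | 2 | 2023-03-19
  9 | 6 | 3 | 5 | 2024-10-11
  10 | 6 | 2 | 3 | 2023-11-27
SELECT AVG(stock) FROM products WHERE price < 61.8

Execution result:
NULL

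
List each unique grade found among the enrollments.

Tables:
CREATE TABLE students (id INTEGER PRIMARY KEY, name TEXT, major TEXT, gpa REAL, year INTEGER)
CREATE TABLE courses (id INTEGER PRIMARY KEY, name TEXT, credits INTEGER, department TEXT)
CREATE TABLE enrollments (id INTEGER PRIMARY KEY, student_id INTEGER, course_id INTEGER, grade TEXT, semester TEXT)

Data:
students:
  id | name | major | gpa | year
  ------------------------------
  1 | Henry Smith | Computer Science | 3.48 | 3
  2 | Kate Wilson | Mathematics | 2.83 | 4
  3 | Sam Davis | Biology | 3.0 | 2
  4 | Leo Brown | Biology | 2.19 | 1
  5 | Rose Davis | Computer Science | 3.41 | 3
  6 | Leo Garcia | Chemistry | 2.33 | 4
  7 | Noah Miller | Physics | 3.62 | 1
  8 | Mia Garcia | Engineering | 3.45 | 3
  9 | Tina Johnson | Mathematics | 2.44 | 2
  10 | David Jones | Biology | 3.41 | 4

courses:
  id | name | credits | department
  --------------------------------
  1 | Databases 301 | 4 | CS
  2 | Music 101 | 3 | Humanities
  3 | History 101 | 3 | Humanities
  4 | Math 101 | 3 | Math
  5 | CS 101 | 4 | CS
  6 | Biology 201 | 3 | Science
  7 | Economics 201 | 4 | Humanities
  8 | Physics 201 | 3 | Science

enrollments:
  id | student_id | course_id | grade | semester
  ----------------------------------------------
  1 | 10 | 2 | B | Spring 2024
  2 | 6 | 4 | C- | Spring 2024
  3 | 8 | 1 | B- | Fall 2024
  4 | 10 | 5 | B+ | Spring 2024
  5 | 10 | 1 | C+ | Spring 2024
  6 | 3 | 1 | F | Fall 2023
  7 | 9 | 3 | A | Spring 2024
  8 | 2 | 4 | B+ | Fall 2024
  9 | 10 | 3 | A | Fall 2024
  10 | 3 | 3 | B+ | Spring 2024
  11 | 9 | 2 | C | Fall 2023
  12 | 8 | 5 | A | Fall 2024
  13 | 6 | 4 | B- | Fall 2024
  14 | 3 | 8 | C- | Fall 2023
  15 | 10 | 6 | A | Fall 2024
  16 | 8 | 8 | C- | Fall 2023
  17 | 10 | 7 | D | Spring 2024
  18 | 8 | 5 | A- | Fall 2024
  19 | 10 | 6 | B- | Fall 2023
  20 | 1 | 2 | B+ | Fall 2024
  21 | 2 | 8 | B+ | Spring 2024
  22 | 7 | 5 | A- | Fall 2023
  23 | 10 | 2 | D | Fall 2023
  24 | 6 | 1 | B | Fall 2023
SELECT DISTINCT grade FROM enrollments

Execution result:
grade
B
C-
B-
B+
C+
F
A
C
D
A-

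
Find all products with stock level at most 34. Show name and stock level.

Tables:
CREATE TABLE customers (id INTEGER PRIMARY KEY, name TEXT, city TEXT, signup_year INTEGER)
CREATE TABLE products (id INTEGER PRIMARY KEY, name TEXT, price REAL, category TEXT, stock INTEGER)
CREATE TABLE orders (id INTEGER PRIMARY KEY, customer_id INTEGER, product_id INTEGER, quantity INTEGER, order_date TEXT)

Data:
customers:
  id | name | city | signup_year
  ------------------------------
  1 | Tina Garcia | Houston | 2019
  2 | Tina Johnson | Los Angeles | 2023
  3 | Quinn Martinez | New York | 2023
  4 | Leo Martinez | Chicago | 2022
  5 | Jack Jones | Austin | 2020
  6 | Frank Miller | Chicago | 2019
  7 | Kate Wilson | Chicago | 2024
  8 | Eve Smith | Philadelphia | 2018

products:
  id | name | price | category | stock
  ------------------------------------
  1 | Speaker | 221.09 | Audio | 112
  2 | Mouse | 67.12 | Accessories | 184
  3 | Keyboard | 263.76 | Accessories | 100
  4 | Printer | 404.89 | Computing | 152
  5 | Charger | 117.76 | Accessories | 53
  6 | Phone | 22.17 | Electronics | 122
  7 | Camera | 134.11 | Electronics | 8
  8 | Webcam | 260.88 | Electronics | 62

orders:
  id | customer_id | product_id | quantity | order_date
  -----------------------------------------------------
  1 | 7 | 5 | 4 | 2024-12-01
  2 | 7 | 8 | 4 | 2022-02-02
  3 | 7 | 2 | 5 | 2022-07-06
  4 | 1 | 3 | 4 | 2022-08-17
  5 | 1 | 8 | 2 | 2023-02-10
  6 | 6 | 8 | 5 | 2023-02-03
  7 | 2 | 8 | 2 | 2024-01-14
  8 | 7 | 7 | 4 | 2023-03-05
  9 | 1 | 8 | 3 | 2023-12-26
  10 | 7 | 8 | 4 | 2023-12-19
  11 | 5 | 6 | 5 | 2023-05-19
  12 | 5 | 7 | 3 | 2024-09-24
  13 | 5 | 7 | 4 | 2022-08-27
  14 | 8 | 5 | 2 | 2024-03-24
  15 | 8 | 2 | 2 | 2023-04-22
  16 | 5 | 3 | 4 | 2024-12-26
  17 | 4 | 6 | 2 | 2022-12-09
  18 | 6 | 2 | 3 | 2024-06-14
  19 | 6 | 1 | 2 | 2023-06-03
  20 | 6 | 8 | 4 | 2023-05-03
SELECT name, stock FROM products WHERE stock <= 34

Execution result:
name | stock
Camera | 8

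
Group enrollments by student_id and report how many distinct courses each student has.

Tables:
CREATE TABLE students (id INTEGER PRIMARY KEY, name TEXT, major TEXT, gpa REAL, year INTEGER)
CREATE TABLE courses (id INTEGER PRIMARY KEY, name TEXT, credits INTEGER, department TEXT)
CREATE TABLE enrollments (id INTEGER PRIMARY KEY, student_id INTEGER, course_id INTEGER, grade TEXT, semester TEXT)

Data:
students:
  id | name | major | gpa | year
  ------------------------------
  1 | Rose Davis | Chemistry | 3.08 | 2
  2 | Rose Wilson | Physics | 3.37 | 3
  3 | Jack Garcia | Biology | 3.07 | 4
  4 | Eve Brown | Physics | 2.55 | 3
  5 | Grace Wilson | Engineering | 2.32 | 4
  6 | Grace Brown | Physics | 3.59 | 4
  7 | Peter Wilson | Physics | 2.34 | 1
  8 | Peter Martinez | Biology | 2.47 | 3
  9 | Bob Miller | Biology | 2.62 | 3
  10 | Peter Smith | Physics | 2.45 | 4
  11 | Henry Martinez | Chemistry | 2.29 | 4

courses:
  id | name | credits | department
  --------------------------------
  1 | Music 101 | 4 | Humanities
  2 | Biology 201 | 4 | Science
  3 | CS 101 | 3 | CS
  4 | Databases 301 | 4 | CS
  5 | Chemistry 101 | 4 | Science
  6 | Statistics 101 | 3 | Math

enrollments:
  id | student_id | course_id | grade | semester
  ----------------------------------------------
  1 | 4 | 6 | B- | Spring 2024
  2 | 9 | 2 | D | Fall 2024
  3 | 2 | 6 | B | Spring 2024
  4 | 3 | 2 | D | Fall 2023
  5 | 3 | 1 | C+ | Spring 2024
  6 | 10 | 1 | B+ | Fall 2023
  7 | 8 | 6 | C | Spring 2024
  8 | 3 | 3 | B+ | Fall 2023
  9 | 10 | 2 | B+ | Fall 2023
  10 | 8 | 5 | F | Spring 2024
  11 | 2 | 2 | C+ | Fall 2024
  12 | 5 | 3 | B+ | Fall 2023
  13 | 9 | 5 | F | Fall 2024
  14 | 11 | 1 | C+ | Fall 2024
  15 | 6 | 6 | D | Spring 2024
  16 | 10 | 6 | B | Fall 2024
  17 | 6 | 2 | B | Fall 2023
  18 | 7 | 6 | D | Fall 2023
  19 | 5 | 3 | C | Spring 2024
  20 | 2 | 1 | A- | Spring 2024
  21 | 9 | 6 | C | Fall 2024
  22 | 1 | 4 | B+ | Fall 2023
SELECT student_id, COUNT(DISTINCT course_id) AS distinct_course_count FROM enrollments GROUP BY student_id

Execution result:
student_id | distinct_course_count
1 | 1
2 | 3
3 | 3
4 | 1
5 | 1
6 | 2
7 | 1
8 | 2
9 | 3
10 | 3
11 | 1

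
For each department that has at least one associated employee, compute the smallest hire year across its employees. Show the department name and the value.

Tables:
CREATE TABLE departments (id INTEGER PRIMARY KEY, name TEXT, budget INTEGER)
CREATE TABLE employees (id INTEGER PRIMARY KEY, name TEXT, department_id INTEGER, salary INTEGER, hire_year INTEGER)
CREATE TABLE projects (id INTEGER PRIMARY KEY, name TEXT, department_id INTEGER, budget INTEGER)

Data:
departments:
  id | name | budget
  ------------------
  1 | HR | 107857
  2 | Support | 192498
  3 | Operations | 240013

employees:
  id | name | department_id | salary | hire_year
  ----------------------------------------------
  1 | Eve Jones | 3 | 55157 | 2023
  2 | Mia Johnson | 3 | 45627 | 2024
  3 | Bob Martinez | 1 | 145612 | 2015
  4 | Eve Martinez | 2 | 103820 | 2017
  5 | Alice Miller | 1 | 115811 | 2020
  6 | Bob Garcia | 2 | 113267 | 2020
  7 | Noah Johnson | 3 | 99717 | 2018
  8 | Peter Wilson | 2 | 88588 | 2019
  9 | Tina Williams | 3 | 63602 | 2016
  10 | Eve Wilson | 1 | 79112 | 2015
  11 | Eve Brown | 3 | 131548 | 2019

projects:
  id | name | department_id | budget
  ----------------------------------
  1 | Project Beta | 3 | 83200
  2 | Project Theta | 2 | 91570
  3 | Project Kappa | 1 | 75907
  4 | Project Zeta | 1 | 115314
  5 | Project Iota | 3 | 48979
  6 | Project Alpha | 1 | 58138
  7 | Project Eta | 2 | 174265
SELECT p.name, MIN(c.hire_year) AS min_hire_year FROM employees c JOIN departments p ON c.department_id = p.id GROUP BY p.id, p.name

Execution result:
name | min_hire_year
HR | 2015
Support | 2017
Operations | 2016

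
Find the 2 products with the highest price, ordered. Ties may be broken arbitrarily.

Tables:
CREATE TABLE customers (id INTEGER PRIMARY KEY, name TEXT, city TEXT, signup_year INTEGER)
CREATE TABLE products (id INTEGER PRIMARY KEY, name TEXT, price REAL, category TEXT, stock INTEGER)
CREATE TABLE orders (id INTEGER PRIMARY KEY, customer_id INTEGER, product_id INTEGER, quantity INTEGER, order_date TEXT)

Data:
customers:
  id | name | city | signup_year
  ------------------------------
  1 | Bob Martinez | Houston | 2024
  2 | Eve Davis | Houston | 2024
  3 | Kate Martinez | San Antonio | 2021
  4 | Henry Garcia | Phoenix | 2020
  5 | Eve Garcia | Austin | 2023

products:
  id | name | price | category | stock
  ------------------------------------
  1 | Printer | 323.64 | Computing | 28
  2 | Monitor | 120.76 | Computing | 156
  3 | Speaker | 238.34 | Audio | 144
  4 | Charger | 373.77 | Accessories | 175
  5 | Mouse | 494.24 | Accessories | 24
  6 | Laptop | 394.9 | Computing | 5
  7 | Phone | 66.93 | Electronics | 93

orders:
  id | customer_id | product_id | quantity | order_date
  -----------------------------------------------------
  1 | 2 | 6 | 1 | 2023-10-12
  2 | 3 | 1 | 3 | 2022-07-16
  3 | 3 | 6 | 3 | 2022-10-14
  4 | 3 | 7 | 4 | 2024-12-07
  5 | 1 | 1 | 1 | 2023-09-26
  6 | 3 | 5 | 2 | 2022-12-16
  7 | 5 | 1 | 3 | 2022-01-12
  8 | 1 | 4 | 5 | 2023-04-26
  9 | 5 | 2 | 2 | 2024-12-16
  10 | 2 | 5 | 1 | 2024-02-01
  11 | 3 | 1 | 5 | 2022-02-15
SELECT name, price FROM products ORDER BY price DESC LIMIT 2

Execution result:
name | price
Mouse | 494.24
Laptop | 394.90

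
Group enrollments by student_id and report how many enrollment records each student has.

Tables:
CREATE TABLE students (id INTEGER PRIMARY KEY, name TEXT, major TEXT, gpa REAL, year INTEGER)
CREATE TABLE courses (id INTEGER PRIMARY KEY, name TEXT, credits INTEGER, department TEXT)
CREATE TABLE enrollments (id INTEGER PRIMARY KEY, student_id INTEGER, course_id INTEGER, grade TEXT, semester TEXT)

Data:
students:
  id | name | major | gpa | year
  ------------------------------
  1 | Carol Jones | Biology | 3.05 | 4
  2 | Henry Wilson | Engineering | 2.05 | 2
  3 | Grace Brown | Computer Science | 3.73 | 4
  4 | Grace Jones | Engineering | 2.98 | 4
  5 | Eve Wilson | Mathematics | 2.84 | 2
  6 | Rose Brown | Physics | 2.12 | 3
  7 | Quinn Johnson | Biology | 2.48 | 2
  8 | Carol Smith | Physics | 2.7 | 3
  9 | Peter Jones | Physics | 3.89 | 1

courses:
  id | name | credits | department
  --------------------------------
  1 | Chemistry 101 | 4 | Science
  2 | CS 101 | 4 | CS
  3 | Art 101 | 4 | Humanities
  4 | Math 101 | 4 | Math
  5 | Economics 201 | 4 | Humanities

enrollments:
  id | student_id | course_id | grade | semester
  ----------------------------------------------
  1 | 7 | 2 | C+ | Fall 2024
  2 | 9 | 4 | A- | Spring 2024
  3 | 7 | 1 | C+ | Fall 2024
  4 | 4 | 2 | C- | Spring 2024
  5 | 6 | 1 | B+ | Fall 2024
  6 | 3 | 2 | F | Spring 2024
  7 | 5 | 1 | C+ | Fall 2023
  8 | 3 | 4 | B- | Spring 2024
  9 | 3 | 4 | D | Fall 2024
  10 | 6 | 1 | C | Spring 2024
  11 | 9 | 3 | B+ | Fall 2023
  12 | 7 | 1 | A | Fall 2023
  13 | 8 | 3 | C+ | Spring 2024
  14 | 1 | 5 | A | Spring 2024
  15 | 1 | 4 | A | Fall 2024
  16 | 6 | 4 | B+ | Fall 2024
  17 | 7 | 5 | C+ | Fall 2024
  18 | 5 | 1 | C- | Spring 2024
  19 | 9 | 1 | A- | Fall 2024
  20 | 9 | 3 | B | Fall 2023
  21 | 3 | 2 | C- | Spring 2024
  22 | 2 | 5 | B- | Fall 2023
SELECT student_id, COUNT(*) AS enrollment_count FROM enrollments GROUP BY student_id

Execution result:
student_id | enrollment_count
1 | 2
2 | 1
3 | 4
4 | 1
5 | 2
6 | 3
7 | 4
8 | 1
9 | 4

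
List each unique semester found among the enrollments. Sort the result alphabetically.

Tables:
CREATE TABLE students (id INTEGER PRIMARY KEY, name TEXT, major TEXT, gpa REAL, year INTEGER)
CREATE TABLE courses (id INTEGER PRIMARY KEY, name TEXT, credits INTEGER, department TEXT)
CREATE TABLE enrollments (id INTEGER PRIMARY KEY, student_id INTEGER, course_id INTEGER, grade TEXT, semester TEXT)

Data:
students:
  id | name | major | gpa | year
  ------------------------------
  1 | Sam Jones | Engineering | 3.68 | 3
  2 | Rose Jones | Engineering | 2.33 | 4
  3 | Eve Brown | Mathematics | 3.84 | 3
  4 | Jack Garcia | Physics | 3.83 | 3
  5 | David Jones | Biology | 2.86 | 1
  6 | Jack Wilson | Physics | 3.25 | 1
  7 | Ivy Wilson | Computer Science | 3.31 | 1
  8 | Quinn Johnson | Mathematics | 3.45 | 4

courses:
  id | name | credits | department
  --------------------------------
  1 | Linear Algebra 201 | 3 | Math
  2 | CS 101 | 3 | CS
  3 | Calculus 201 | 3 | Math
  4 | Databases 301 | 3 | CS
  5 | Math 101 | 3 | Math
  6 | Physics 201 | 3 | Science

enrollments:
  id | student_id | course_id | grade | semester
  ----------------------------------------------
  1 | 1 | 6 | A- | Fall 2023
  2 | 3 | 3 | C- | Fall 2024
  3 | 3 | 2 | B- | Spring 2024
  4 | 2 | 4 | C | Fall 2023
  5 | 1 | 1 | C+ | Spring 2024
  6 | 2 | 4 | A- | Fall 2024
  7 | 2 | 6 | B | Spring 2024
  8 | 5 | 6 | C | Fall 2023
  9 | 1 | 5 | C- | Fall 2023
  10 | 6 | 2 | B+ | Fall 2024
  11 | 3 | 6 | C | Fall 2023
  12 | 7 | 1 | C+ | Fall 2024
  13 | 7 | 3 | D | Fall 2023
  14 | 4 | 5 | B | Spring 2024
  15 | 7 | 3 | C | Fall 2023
SELECT DISTINCT semester FROM enrollments ORDER BY semester

Execution result:
semester
Fall 2023
Fall 2024
Spring 2024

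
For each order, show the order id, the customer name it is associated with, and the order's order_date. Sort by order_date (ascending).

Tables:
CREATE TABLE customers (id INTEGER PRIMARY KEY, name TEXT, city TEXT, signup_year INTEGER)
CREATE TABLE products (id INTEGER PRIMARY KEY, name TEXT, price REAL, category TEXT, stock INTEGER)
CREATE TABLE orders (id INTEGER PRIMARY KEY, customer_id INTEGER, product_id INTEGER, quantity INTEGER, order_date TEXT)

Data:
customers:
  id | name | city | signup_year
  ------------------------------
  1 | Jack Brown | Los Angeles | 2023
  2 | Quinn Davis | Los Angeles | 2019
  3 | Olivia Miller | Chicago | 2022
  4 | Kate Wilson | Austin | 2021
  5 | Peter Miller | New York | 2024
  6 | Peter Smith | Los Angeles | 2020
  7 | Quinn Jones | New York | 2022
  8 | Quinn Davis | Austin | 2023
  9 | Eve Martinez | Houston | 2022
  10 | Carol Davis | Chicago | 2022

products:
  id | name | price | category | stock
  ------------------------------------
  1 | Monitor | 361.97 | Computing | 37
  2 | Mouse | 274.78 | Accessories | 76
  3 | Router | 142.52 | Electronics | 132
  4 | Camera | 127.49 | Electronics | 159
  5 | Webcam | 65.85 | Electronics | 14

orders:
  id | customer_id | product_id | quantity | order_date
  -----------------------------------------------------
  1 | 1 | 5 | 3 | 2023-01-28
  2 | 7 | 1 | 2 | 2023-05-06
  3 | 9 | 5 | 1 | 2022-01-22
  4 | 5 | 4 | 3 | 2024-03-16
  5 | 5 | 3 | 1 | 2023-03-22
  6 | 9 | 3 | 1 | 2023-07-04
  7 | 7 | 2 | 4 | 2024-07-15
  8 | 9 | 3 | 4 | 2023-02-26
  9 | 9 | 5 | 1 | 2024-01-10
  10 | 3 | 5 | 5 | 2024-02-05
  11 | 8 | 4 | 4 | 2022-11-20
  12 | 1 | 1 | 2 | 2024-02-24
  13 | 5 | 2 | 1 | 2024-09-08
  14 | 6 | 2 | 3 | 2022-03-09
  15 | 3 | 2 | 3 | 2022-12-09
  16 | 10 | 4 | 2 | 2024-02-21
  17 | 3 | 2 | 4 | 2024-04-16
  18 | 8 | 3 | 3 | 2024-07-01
SELECT c.id, p.name AS customer, c.order_date FROM orders c JOIN customers p ON c.customer_id = p.id ORDER BY c.order_date ASC

Execution result:
id | customer | order_date
3 | Eve Martinez | 2022-01-22
14 | Peter Smith | 2022-03-09
11 | Quinn Davis | 2022-11-20
15 | Olivia Miller | 2022-12-09
1 | Jack Brown | 2023-01-28
8 | Eve Martinez | 2023-02-26
5 | Peter Miller | 2023-03-22
2 | Quinn Jones | 2023-05-06
6 | Eve Martinez | 2023-07-04
9 | Eve Martinez | 2024-01-10
10 | Olivia Miller | 2024-02-05
16 | Carol Davis | 2024-02-21
12 | Jack Brown | 2024-02-24
4 | Peter Miller | 2024-03-16
17 | Olivia Miller | 2024-04-16
18 | Quinn Davis | 2024-07-01
7 | Quinn Jones | 2024-07-15
13 | Peter Miller | 2024-09-08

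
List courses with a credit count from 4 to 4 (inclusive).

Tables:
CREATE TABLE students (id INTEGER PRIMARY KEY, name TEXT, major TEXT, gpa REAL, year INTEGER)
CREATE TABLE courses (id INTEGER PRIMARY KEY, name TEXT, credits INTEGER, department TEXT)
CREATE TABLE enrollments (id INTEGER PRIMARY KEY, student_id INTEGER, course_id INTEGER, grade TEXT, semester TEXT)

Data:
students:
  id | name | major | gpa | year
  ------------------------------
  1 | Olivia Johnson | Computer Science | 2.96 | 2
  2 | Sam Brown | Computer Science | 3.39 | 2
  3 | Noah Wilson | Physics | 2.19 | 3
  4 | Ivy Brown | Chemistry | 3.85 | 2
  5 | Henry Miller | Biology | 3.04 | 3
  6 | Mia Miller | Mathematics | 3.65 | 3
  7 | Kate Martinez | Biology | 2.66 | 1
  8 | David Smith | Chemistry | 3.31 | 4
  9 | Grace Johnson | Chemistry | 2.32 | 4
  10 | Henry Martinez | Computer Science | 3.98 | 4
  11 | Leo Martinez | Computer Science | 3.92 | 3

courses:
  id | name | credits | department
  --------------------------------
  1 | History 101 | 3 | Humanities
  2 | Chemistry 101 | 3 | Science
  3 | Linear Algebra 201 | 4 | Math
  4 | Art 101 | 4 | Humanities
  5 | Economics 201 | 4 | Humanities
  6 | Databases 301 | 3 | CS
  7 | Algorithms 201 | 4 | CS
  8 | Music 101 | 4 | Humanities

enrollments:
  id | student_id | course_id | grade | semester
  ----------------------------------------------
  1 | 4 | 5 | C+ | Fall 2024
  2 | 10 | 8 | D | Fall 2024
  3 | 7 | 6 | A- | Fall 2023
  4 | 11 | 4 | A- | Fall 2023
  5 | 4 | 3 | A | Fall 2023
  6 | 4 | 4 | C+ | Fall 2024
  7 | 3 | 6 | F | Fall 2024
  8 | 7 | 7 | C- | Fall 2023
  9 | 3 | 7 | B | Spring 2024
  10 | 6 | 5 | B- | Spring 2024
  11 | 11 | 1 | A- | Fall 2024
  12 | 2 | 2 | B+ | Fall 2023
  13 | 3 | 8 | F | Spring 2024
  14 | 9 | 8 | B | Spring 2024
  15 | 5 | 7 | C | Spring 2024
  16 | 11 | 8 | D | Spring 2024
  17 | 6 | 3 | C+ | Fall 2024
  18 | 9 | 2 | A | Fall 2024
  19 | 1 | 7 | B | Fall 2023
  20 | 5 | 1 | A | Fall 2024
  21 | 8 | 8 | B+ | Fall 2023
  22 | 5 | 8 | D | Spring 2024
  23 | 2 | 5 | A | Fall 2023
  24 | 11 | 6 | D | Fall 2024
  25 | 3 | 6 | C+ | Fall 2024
SELECT name, credits FROM courses WHERE credits BETWEEN 4 AND 4

Execution result:
name | credits
Linear Algebra 201 | 4
Art 101 | 4
Economics 201 | 4
Algorithms 201 | 4
Music 101 | 4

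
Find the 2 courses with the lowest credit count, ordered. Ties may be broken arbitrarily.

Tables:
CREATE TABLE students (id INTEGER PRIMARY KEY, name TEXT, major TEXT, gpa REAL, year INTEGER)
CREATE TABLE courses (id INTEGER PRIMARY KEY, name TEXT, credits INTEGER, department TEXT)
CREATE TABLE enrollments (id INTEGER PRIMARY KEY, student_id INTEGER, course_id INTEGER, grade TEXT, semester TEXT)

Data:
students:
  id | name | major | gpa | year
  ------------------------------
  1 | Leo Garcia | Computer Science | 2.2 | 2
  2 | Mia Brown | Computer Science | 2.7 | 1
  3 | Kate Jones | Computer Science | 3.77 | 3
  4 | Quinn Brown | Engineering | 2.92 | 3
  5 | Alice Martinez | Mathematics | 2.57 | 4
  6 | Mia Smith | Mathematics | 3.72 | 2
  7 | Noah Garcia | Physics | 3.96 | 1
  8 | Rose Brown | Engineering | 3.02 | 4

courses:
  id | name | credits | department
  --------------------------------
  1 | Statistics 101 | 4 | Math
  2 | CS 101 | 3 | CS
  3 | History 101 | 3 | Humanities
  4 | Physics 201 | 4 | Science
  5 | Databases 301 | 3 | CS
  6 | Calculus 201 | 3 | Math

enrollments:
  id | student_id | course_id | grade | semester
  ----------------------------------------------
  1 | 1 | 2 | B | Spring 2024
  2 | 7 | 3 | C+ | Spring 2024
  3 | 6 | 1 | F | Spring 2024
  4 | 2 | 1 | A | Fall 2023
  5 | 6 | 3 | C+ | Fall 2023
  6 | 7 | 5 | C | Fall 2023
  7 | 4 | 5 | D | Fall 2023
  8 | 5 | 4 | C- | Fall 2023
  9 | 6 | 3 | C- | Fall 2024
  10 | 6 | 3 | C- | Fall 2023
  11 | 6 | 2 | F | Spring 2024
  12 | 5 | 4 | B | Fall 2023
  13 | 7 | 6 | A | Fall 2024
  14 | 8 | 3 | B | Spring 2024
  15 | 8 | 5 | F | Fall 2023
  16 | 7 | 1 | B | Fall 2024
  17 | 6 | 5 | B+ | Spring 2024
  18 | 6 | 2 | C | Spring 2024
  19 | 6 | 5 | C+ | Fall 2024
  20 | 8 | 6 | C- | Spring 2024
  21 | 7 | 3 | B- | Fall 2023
SELECT name, credits FROM courses ORDER BY credits ASC LIMIT 2

Execution result:
name | credits
CS 101 | 3
History 101 | 3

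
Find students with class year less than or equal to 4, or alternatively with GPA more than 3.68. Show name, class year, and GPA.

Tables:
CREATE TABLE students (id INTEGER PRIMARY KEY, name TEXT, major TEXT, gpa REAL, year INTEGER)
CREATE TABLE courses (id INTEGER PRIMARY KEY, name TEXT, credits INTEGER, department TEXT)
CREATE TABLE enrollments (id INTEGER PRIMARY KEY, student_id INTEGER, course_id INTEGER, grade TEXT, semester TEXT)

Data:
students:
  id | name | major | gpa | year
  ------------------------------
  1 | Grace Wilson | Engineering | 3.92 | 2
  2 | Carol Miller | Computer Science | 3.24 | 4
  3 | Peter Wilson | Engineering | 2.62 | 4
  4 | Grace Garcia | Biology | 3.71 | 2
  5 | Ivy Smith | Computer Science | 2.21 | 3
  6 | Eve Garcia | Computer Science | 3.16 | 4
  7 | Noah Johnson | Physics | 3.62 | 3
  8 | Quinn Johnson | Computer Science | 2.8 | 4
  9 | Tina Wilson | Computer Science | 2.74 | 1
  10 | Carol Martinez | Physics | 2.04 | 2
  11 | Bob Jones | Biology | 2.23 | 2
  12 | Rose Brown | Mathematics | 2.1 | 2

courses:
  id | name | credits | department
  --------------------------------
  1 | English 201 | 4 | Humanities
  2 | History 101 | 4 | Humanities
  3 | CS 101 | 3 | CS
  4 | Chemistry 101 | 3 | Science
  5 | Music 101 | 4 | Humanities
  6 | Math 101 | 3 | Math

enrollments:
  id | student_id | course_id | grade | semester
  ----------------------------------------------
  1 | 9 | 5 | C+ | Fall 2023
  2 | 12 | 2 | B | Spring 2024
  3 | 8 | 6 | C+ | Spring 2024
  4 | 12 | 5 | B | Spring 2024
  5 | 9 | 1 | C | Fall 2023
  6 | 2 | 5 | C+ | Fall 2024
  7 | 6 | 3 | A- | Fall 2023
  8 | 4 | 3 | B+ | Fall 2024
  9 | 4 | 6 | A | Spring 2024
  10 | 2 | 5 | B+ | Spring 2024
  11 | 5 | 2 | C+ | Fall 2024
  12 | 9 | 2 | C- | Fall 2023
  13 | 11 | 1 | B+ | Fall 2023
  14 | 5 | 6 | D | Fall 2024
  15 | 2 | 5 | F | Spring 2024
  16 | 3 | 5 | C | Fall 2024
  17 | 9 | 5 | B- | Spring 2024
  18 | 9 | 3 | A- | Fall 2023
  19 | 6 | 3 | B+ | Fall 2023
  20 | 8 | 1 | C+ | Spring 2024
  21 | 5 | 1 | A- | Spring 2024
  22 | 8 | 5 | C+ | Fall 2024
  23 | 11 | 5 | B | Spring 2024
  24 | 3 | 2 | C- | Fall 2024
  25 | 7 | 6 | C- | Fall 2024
SELECT name, year, gpa FROM students WHERE year <= 4 OR gpa > 3.68

Execution result:
name | year | gpa
Grace Wilson | 2 | 3.92
Carol Miller | 4 | 3.24
Peter Wilson | 4 | 2.62
Grace Garcia | 2 | 3.71
Ivy Smith | 3 | 2.21
Eve Garcia | 4 | 3.16
Noah Johnson | 3 | 3.62
Quinn Johnson | 4 | 2.80
Tina Wilson | 1 | 2.74
Carol Martinez | 2 | 2.04
Bob Jones | 2 | 2.23
Rose Brown | 2 | 2.10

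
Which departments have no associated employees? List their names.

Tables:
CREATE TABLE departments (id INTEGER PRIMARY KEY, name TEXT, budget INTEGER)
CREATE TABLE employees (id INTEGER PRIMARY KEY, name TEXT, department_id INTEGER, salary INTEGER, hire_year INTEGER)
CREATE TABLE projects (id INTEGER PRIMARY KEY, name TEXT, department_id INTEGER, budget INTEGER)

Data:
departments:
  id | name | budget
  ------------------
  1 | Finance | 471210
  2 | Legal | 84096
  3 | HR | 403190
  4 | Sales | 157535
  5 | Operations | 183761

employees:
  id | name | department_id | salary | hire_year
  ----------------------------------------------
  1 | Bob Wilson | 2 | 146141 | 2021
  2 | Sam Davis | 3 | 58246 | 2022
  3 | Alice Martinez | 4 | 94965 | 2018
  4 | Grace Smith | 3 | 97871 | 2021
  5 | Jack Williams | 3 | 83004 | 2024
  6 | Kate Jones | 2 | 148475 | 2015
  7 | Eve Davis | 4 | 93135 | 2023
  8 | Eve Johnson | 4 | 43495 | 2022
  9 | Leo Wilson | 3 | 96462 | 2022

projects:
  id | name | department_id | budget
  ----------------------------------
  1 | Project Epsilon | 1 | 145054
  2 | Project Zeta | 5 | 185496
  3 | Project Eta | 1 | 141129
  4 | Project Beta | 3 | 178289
SELECT p.name FROM departments p LEFT JOIN employees c ON c.department_id = p.id WHERE c.id IS NULL

Execution result:
name
Finance
Operations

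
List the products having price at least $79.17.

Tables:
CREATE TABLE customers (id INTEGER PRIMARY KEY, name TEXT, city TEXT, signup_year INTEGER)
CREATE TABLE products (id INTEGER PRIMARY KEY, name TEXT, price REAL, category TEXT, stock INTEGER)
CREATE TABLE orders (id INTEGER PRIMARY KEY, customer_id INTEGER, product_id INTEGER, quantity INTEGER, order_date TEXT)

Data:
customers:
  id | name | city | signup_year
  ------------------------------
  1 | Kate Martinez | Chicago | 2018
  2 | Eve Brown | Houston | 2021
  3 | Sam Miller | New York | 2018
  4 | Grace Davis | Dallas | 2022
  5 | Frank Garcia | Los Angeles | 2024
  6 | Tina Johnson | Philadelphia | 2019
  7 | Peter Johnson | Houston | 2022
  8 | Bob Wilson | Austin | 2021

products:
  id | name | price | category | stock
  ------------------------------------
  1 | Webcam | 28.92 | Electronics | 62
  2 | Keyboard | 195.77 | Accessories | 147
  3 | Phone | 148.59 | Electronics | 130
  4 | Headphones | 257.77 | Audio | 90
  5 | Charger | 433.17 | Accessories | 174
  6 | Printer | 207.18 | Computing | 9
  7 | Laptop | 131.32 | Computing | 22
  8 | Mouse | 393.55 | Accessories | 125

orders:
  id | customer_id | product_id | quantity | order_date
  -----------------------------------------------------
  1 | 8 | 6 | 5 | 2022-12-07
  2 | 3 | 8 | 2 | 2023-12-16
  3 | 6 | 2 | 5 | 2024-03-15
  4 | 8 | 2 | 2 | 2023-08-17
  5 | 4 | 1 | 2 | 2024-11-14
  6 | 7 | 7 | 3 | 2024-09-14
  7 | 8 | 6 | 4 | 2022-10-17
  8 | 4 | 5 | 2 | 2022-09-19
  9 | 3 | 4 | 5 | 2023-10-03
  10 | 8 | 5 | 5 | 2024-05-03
SELECT name, price FROM products WHERE price >= 79.17

Execution result:
name | price
Keyboard | 195.77
Phone | 148.59
Headphones | 257.77
Charger | 433.17
Printer | 207.18
Laptop | 131.32
Mouse | 393.55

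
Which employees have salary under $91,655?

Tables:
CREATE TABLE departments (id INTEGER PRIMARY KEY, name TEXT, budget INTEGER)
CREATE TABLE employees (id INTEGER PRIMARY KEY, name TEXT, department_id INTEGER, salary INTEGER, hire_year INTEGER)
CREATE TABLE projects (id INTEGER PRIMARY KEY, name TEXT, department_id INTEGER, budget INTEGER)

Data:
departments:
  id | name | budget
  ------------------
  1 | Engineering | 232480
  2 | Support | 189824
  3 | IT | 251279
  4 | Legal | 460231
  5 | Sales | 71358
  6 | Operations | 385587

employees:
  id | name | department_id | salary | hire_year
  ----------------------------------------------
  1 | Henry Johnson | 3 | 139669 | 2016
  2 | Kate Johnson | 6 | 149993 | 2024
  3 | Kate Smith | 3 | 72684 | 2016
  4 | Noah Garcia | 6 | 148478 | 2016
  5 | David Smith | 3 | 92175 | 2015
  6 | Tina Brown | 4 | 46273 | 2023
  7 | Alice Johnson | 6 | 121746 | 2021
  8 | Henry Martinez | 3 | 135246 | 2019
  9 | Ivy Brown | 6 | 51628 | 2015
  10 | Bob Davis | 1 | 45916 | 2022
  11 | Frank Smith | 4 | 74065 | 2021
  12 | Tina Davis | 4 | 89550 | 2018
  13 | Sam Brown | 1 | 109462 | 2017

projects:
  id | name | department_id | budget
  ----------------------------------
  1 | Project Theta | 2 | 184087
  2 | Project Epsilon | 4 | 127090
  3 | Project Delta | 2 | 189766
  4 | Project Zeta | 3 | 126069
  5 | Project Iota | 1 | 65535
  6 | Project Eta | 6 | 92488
SELECT name, salary FROM employees WHERE salary < 91655

Execution result:
name | salary
Kate Smith | 72684
Tina Brown | 46273
Ivy Brown | 51628
Bob Davis | 45916
Frank Smith | 74065
Tina Davis | 89550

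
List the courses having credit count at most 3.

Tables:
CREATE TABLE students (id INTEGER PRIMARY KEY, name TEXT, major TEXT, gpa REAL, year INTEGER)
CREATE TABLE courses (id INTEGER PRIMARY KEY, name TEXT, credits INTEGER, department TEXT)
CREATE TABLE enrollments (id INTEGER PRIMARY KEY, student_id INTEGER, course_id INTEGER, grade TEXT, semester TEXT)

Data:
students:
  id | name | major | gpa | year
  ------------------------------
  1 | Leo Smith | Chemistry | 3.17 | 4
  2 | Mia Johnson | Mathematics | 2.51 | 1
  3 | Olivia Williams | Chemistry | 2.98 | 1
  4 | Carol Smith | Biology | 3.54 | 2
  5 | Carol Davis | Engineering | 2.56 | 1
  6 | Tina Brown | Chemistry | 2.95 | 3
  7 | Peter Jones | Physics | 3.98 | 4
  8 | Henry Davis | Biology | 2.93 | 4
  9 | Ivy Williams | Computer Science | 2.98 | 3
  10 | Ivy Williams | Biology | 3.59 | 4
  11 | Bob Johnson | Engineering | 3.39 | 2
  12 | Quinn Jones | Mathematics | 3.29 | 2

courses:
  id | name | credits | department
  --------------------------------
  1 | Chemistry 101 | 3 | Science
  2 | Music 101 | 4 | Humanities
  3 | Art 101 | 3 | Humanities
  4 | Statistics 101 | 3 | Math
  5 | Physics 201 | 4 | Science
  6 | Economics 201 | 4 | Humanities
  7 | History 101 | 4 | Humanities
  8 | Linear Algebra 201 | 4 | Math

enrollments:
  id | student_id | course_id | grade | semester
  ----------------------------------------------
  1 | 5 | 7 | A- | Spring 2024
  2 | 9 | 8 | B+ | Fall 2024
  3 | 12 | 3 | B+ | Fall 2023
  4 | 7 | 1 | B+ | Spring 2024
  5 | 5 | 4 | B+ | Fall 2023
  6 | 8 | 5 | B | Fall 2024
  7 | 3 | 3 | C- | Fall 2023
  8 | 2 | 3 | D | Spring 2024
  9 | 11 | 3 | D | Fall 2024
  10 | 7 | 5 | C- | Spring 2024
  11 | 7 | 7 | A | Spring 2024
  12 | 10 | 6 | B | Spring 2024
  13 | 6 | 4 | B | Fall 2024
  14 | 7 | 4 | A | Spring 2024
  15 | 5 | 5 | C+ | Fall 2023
SELECT name, credits FROM courses WHERE credits <= 3

Execution result:
name | credits
Chemistry 101 | 3
Art 101 | 3
Statistics 101 | 3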